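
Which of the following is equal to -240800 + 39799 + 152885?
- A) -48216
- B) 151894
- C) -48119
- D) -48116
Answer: D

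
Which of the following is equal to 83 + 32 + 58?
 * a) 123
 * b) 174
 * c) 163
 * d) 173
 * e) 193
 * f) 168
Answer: d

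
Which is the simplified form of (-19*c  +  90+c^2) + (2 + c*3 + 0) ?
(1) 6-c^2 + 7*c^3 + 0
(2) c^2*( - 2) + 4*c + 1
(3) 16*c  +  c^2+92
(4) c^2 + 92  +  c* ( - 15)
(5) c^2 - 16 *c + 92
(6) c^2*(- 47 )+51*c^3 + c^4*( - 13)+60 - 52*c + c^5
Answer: 5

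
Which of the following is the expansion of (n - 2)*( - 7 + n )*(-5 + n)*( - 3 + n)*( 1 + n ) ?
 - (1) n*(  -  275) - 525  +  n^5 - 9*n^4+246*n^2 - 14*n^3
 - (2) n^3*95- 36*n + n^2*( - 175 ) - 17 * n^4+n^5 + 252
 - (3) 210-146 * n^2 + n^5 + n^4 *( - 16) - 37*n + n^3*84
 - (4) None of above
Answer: 3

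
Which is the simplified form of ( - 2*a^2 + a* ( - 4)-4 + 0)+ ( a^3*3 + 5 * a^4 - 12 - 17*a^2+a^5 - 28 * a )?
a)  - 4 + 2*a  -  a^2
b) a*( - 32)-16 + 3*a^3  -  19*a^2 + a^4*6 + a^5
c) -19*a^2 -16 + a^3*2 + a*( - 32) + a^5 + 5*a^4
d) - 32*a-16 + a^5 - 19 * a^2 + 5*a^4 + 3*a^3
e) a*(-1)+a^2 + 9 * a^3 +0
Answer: d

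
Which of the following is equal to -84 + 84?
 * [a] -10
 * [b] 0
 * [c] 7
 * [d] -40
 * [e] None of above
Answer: b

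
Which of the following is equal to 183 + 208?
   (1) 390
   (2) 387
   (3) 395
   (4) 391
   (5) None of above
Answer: 4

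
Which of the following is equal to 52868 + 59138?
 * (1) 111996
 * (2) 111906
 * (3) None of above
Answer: 3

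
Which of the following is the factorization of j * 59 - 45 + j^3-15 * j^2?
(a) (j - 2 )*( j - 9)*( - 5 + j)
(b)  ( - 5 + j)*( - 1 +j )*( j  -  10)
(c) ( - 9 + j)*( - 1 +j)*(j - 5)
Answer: c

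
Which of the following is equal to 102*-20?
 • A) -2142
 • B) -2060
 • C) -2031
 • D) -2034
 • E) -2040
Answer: E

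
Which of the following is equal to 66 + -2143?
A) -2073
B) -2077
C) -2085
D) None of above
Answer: B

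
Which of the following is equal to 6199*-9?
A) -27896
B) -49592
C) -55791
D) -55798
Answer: C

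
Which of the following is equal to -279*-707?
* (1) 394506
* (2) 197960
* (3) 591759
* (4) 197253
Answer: 4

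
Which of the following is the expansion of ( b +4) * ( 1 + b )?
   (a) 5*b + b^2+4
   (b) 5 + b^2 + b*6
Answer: a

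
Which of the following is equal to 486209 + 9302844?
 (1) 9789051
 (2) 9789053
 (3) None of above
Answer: 2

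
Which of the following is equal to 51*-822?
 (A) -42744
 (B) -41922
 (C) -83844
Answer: B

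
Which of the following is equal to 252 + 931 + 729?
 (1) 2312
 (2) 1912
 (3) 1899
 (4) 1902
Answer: 2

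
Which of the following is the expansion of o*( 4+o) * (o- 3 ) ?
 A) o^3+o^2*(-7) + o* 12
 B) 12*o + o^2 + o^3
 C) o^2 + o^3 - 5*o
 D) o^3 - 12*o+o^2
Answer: D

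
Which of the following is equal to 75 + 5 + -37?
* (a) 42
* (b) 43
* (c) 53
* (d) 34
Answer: b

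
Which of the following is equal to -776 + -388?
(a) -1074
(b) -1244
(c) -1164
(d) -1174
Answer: c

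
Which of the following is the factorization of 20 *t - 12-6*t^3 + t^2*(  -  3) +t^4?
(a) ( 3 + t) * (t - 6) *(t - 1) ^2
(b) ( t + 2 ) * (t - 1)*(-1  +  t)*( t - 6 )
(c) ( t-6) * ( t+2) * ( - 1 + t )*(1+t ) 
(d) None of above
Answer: b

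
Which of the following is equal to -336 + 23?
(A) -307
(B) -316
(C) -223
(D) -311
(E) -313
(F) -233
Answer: E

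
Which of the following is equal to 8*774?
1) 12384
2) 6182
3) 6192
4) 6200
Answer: 3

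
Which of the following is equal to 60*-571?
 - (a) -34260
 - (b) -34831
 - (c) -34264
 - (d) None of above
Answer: a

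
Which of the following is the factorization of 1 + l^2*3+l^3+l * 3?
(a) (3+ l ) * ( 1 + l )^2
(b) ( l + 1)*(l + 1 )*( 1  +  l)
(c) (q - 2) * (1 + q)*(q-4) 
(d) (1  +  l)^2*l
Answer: b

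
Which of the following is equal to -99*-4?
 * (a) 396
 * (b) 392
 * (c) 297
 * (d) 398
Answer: a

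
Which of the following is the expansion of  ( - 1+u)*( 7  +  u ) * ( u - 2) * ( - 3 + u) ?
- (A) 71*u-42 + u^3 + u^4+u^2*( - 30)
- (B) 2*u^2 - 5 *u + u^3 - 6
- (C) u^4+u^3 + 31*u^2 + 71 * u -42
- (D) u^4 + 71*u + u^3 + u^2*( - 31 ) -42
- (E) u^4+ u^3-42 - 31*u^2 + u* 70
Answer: D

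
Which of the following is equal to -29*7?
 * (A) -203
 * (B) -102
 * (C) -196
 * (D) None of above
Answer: A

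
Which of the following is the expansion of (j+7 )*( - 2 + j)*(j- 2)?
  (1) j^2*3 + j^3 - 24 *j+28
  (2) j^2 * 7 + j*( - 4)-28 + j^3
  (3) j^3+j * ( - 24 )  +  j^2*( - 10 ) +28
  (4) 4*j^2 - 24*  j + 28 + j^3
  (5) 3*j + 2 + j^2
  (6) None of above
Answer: 1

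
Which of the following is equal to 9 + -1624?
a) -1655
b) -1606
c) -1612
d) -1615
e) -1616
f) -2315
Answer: d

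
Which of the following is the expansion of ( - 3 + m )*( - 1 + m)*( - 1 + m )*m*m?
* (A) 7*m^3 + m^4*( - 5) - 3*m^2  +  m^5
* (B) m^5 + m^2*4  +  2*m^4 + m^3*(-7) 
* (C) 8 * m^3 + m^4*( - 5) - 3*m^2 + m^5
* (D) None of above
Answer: A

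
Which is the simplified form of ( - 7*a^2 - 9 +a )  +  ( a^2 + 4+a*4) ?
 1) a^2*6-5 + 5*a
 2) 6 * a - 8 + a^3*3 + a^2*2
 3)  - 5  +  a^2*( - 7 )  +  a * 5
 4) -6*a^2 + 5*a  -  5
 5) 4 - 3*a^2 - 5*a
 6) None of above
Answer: 4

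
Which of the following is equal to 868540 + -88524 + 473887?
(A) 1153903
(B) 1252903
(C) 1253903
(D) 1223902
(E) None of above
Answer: C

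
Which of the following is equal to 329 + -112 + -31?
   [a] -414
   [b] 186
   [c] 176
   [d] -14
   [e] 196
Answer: b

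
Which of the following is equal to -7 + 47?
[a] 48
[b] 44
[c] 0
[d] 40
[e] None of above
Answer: d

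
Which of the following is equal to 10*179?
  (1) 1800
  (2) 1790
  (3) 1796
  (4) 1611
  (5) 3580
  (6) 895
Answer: 2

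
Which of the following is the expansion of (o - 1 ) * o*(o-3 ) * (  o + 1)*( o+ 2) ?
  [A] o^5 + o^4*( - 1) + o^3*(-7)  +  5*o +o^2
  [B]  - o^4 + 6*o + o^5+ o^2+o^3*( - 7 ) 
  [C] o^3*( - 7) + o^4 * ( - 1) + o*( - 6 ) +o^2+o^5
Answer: B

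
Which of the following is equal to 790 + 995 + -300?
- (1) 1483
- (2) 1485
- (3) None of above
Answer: 2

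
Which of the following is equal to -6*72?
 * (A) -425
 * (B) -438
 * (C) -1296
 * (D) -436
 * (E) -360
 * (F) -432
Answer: F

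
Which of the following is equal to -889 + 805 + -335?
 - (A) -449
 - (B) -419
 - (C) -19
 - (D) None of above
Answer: B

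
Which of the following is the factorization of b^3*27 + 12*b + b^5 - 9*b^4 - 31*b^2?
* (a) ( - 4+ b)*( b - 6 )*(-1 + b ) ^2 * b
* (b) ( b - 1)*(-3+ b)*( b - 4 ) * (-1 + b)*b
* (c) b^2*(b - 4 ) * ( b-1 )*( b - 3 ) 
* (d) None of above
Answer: b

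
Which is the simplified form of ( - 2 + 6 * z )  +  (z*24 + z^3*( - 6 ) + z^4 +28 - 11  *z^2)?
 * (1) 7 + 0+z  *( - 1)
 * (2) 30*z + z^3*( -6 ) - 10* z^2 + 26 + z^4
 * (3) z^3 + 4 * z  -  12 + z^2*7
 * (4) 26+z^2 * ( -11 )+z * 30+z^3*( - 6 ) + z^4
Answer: 4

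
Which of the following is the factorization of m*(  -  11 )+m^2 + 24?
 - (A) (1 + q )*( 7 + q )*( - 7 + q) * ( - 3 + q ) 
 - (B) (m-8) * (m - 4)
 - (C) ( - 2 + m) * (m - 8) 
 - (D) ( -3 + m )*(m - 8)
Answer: D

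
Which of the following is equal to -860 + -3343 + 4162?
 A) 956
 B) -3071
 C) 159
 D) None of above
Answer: D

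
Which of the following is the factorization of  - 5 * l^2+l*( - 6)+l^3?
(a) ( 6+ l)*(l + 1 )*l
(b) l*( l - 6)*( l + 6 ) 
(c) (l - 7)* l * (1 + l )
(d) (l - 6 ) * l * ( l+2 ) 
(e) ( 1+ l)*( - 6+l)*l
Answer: e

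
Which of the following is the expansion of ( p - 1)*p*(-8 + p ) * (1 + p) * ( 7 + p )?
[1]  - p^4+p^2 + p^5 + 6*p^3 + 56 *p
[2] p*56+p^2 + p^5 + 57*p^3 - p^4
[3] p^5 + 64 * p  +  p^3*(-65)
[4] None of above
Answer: 4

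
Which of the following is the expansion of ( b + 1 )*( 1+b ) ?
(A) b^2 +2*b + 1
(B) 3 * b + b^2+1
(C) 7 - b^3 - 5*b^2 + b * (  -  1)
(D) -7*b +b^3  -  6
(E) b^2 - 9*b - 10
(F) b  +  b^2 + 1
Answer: A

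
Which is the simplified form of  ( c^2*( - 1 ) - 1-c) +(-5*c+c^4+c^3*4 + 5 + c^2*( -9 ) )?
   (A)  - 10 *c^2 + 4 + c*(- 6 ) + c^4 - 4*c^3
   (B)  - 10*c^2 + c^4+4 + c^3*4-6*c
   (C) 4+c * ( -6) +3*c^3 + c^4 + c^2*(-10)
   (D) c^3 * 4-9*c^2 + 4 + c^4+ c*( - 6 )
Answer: B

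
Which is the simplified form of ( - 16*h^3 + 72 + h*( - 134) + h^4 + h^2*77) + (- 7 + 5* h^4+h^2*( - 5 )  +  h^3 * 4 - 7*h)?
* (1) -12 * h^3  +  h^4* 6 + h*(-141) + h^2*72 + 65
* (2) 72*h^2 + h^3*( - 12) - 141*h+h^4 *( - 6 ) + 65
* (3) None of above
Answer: 1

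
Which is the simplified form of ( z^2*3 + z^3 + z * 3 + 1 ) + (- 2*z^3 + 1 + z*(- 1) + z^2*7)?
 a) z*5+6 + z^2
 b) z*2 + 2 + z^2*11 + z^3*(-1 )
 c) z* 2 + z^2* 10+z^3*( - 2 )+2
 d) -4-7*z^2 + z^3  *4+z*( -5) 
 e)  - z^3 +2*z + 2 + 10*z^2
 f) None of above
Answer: e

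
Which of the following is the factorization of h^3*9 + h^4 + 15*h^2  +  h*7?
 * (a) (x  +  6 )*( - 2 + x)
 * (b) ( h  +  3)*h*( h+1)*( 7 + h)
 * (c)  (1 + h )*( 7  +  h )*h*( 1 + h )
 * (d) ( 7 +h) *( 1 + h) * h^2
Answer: c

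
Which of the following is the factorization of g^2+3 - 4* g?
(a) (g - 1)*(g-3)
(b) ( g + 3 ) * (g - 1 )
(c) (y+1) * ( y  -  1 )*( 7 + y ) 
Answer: a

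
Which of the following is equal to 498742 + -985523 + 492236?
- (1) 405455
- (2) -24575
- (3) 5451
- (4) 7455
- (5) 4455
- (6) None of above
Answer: 6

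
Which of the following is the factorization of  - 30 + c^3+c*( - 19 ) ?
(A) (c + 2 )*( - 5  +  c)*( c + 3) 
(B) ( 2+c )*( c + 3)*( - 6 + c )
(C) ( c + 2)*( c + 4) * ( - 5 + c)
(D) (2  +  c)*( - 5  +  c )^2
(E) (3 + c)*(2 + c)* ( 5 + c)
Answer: A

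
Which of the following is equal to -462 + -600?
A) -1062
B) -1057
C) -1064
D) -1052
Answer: A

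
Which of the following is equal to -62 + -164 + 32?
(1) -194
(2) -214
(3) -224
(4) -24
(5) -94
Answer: 1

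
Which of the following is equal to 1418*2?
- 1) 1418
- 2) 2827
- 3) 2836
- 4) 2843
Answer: 3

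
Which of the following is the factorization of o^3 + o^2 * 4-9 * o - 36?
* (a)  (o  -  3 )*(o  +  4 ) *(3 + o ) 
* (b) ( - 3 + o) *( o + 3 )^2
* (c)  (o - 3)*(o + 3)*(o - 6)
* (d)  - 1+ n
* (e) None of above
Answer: a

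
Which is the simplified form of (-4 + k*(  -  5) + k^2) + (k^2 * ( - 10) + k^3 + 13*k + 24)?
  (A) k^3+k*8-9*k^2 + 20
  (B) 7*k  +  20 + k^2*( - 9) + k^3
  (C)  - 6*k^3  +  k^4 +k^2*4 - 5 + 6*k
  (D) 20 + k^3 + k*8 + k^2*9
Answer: A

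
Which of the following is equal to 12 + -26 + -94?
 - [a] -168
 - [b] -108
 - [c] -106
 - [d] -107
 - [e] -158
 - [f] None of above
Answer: b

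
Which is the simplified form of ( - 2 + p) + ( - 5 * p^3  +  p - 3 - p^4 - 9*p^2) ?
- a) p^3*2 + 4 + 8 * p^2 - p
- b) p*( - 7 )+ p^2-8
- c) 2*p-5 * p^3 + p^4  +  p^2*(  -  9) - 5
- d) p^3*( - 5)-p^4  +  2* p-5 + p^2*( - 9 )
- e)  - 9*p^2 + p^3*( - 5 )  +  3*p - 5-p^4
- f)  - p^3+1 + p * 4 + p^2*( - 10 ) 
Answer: d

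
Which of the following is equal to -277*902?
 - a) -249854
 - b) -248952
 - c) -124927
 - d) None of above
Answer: a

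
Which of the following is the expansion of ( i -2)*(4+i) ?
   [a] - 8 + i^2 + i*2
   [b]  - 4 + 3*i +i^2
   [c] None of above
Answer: a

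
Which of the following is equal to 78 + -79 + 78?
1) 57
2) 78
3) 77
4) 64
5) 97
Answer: 3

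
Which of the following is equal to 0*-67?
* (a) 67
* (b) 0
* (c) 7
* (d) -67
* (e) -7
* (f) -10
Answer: b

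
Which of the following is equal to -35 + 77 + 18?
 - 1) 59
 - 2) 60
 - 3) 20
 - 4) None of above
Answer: 2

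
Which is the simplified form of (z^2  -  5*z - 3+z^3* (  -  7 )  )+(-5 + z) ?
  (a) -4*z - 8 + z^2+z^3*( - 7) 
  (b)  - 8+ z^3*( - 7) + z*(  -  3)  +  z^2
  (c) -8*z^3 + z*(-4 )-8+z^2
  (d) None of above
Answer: a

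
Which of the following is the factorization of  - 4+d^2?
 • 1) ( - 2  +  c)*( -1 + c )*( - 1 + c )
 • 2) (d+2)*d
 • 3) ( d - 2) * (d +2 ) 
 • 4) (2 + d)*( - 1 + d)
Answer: 3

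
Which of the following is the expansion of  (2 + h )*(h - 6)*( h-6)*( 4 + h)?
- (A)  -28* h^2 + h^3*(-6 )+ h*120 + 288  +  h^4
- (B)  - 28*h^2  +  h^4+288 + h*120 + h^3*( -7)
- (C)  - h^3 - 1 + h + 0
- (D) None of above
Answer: A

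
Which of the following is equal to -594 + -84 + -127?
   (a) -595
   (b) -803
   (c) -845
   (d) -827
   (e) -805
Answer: e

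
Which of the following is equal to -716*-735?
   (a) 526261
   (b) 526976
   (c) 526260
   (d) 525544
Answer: c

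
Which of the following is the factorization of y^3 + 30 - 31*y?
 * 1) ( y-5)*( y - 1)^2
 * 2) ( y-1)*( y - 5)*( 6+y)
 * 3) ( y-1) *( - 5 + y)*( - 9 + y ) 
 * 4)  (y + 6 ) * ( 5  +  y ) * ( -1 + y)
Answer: 2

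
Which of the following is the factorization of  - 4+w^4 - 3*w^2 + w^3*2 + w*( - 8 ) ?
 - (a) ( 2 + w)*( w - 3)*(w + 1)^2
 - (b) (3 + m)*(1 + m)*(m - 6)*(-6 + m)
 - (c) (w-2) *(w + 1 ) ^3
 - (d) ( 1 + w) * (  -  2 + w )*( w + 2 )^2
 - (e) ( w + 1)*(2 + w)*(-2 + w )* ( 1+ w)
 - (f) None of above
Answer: e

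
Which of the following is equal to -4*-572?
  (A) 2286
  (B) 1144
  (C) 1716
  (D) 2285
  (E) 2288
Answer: E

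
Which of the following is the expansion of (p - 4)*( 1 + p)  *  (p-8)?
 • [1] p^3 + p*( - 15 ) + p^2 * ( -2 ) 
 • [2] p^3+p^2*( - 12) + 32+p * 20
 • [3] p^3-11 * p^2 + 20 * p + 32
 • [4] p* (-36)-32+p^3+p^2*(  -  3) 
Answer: 3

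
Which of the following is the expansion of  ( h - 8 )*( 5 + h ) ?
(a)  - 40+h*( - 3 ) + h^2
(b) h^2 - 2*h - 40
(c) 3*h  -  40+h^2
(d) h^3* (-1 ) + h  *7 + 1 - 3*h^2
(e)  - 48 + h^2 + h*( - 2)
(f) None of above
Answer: a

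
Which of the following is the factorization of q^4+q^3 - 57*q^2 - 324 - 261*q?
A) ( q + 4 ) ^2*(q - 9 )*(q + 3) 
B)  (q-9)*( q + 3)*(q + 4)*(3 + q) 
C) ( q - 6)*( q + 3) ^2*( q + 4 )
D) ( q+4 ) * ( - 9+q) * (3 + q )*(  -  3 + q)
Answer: B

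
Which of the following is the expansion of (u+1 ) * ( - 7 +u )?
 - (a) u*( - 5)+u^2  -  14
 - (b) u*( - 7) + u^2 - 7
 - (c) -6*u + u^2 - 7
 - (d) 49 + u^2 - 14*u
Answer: c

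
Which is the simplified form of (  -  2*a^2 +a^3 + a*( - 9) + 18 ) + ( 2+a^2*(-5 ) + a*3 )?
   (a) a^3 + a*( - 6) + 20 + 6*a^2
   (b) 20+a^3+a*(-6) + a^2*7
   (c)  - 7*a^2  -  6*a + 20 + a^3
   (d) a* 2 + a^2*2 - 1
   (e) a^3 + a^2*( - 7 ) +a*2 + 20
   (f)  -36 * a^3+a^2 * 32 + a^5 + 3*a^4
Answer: c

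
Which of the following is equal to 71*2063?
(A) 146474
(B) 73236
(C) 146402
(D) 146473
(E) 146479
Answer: D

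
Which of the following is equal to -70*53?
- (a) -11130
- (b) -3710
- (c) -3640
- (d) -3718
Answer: b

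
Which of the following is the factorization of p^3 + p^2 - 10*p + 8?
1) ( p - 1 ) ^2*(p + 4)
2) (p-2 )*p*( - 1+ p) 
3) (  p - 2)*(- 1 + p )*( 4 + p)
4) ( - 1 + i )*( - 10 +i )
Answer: 3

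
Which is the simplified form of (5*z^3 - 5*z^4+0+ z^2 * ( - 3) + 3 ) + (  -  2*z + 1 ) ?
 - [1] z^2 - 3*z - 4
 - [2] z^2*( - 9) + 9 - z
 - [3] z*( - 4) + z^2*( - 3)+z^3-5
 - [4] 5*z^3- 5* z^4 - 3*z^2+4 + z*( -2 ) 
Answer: 4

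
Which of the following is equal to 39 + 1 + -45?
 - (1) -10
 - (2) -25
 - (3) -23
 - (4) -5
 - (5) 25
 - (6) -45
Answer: 4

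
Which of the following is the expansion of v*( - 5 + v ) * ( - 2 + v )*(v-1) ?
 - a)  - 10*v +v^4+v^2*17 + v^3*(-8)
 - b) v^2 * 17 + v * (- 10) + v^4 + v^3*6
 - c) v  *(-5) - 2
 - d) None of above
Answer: a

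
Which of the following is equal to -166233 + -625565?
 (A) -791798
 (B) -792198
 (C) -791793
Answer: A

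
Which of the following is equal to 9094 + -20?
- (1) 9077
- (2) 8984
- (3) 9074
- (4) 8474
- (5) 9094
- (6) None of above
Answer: 3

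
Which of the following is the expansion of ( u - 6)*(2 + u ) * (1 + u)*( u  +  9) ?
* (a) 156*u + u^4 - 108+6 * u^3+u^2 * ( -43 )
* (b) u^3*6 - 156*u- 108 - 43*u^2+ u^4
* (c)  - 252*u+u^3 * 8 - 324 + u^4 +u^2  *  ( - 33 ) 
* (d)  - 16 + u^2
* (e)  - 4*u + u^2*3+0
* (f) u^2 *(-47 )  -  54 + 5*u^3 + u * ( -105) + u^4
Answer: b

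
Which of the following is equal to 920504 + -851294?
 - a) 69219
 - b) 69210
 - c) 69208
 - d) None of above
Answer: b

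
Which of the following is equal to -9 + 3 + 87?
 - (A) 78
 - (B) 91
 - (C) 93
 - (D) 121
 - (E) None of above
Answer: E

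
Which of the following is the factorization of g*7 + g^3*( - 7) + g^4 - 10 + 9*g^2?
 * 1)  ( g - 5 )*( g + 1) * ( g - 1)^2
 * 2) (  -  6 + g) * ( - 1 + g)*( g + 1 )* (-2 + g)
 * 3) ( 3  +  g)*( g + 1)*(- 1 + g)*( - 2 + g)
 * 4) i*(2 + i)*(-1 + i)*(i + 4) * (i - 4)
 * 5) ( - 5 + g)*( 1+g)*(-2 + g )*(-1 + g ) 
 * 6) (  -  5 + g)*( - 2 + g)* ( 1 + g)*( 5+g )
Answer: 5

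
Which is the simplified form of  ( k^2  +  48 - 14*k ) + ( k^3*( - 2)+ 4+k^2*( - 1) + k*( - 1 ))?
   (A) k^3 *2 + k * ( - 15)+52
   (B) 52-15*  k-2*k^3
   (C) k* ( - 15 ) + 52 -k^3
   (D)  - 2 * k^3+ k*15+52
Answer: B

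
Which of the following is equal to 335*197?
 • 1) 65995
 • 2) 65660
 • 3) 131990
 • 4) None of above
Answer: 1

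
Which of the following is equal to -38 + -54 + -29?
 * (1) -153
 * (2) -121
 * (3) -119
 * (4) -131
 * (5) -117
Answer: 2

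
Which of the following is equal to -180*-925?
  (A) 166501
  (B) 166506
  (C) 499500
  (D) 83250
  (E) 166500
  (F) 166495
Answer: E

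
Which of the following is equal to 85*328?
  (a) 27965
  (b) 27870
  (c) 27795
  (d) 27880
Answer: d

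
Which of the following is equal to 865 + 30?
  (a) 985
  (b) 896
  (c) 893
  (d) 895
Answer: d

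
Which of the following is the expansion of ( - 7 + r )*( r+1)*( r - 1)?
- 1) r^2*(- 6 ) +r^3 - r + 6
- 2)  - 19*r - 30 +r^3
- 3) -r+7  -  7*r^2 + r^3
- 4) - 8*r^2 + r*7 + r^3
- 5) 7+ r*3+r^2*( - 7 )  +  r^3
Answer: 3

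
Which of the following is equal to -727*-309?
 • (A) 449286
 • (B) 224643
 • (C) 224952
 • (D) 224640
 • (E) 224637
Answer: B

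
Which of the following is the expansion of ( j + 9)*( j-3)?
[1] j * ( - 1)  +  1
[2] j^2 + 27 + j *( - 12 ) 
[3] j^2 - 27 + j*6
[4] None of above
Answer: 3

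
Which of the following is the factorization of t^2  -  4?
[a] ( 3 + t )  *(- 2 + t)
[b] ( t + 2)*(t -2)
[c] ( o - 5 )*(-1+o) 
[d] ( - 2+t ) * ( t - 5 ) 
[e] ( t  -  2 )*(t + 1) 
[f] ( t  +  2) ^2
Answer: b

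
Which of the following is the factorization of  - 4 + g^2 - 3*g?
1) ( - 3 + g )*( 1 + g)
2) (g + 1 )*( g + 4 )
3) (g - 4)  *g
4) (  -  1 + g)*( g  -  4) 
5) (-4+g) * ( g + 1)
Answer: 5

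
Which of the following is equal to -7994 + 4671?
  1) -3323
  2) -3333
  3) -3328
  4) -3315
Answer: 1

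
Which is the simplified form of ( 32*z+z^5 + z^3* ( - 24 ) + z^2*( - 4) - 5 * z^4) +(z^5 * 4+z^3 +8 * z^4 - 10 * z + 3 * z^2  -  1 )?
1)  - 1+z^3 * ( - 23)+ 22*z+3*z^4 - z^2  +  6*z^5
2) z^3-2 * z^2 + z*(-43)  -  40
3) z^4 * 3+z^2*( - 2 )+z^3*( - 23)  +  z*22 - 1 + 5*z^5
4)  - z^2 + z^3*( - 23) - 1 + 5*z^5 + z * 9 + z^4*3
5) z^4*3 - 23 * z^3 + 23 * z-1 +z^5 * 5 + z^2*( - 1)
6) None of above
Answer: 6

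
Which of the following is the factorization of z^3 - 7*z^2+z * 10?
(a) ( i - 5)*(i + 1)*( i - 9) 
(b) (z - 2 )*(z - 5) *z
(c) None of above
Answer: b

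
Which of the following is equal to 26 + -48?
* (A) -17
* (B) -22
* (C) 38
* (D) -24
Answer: B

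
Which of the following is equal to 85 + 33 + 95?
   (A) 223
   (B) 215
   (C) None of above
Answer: C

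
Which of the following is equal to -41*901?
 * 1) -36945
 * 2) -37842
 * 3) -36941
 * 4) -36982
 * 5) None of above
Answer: 3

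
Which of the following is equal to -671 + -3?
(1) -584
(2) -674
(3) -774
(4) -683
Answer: 2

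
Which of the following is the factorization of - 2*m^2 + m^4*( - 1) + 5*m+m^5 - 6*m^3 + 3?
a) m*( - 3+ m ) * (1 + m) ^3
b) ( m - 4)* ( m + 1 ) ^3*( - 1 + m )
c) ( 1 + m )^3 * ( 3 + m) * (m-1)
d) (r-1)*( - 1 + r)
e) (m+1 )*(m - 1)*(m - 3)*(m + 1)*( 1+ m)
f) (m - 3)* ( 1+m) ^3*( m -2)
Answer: e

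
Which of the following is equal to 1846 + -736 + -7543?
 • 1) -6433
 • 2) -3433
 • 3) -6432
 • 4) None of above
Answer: 1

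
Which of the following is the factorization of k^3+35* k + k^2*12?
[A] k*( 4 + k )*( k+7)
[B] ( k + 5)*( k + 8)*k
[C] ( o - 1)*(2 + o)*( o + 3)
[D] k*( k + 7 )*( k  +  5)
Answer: D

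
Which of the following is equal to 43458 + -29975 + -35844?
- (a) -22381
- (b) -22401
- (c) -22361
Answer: c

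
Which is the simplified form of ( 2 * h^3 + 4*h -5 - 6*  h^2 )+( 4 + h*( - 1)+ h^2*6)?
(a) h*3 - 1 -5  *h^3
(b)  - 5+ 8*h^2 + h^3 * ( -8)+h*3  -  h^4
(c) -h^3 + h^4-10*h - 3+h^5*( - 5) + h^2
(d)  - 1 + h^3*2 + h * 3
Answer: d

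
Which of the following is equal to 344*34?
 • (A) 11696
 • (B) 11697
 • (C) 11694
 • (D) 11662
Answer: A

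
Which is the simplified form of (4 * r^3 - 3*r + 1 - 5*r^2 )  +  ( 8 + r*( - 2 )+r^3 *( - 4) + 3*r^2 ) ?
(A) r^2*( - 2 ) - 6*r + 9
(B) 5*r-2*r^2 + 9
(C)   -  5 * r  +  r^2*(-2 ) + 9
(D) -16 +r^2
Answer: C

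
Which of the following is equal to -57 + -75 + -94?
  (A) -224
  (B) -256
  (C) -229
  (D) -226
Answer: D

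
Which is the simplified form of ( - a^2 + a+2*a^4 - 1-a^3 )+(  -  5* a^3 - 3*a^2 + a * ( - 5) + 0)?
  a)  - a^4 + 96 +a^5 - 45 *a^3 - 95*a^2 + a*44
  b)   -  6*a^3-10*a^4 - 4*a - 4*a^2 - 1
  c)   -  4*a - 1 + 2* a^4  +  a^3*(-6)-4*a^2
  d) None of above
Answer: c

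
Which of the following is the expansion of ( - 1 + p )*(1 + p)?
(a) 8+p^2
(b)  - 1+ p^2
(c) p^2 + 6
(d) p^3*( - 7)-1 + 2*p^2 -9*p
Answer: b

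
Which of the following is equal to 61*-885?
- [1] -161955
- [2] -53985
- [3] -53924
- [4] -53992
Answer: 2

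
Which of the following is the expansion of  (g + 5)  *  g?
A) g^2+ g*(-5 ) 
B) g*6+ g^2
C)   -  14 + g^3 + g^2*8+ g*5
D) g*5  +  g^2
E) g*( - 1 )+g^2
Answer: D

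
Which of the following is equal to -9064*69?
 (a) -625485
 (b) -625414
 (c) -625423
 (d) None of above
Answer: d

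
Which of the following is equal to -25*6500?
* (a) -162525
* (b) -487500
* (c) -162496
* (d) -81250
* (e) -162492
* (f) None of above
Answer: f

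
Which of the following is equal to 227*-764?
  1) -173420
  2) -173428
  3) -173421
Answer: 2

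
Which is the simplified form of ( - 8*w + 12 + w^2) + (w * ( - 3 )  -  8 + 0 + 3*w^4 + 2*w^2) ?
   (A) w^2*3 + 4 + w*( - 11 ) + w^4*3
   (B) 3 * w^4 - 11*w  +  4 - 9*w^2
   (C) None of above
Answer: A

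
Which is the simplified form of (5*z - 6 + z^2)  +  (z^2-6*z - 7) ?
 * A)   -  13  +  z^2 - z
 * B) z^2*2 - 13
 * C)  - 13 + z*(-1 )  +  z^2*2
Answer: C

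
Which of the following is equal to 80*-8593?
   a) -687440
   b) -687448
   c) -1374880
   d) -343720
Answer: a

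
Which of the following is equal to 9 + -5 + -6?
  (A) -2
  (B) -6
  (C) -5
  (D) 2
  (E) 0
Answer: A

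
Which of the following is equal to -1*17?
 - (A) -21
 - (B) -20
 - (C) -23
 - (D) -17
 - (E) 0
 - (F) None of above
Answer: D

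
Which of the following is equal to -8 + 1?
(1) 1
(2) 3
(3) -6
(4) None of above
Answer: 4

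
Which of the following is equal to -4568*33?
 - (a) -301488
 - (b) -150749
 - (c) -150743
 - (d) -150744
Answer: d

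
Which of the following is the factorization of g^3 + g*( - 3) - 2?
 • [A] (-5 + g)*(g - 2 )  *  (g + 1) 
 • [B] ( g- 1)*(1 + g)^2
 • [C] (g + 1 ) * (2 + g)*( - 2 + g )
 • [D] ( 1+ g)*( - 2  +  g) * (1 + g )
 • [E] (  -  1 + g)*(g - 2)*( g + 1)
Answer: D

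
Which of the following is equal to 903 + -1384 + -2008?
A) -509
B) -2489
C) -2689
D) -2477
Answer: B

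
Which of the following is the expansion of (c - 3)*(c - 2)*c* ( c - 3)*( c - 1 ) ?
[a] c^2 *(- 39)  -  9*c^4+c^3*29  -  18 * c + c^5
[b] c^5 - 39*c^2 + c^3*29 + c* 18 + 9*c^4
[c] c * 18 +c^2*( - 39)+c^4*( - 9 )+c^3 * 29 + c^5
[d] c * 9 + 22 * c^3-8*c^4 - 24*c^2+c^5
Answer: c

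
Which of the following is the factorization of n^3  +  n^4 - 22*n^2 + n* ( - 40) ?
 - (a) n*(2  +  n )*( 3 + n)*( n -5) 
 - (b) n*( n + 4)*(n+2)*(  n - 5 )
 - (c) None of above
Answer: b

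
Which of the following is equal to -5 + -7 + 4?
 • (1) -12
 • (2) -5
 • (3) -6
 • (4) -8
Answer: 4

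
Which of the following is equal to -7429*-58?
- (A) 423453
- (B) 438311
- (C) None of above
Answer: C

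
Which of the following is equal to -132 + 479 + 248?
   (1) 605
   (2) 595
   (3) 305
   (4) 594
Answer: 2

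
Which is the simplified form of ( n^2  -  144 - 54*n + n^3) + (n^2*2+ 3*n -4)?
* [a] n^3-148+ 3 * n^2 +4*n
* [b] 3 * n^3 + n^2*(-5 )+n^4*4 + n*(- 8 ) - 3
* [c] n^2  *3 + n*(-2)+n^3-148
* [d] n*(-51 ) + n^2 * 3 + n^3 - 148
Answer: d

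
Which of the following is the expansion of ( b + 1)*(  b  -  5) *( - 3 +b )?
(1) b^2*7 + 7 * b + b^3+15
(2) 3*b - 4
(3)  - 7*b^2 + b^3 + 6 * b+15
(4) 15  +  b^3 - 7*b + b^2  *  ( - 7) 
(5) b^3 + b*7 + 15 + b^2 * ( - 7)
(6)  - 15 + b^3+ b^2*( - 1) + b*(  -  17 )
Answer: 5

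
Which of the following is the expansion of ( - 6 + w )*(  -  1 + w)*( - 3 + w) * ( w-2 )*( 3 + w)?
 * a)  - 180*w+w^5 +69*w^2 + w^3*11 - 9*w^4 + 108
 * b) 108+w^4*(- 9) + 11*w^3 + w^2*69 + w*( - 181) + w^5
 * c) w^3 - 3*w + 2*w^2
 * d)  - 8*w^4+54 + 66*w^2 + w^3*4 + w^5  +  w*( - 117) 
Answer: a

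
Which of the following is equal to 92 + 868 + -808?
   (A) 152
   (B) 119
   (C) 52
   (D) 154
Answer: A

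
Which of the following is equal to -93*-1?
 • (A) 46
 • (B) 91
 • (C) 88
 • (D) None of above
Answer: D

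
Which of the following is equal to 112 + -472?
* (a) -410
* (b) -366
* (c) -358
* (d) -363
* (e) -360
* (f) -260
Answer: e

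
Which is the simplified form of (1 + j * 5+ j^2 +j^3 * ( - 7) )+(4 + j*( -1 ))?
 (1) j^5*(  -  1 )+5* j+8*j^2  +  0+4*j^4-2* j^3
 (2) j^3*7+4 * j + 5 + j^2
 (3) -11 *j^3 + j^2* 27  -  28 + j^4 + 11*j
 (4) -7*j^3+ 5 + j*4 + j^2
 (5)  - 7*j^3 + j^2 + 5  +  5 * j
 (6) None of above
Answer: 4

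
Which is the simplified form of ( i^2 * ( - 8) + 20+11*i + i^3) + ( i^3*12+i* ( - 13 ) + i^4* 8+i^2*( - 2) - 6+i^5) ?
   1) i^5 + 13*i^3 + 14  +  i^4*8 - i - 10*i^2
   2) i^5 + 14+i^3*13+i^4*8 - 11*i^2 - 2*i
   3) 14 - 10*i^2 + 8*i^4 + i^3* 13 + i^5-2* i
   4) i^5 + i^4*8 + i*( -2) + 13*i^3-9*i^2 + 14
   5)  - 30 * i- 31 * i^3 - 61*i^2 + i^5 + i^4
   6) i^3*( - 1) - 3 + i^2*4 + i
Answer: 3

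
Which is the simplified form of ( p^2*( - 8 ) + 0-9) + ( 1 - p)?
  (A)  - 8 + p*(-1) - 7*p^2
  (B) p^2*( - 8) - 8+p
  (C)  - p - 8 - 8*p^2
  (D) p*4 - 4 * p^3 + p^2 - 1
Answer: C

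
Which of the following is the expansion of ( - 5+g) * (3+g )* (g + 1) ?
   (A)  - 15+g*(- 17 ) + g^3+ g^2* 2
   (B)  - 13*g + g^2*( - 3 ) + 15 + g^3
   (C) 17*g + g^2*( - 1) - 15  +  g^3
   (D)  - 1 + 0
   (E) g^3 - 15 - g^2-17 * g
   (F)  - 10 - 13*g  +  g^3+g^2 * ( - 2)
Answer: E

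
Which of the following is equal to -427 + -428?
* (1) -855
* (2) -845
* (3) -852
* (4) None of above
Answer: 1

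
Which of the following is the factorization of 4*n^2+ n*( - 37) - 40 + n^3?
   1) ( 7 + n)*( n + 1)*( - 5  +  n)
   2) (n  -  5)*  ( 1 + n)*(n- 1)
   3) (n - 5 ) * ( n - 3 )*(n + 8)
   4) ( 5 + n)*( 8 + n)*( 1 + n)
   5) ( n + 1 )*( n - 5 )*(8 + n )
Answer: 5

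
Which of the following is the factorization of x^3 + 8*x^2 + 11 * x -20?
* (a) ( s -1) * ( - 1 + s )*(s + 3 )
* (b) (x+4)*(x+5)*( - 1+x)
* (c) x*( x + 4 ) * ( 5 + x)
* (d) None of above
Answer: b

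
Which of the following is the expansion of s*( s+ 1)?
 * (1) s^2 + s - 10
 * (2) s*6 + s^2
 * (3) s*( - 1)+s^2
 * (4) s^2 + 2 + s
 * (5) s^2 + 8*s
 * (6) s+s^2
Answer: 6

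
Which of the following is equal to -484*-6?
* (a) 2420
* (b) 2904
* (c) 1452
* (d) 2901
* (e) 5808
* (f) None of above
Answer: b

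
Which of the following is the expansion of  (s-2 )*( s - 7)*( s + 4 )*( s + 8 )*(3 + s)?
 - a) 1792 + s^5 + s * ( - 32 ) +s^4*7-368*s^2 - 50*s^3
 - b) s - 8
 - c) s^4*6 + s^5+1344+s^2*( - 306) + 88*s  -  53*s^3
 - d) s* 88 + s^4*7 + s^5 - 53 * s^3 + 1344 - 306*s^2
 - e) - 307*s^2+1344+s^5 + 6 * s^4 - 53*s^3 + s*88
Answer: c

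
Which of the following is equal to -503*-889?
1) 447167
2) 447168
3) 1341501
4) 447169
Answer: 1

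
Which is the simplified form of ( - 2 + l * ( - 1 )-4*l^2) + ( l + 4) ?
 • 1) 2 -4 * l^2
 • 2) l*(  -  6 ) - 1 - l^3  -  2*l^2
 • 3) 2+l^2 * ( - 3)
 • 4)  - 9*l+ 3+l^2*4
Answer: 1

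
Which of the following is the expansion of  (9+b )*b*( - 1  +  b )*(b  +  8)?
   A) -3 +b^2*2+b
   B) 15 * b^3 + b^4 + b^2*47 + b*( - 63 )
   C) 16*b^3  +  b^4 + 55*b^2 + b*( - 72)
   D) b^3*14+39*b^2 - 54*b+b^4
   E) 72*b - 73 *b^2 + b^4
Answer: C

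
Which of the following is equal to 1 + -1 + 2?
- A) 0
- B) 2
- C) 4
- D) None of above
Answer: B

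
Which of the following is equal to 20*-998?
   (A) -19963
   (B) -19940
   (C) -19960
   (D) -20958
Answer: C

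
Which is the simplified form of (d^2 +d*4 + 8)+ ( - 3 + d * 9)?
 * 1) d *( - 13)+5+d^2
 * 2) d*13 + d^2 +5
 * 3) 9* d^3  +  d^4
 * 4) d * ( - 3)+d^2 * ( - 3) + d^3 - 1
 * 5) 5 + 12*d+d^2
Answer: 2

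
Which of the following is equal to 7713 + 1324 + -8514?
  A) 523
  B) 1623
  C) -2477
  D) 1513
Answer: A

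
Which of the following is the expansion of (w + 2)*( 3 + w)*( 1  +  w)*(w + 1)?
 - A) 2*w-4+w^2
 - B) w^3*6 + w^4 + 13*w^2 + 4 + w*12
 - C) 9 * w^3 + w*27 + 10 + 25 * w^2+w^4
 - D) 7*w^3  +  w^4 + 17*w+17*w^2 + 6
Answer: D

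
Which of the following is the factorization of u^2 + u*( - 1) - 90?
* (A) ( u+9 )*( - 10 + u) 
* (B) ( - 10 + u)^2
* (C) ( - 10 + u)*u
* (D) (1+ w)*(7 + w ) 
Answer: A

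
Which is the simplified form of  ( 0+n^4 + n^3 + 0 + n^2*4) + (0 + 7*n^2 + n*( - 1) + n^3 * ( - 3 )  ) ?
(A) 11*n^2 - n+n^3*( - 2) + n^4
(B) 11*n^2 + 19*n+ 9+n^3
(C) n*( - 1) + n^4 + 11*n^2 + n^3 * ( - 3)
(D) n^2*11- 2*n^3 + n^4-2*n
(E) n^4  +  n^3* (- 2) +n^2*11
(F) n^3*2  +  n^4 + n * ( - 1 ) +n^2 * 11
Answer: A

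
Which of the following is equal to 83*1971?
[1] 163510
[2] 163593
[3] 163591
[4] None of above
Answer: 2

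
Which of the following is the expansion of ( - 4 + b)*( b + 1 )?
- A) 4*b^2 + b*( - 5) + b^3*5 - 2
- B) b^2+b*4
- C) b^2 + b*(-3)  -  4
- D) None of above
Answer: C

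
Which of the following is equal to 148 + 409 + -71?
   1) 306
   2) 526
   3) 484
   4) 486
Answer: 4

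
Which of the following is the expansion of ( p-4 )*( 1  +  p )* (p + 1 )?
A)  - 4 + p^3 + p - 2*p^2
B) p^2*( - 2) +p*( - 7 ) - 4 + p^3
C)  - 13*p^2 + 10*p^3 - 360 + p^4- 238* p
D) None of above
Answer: B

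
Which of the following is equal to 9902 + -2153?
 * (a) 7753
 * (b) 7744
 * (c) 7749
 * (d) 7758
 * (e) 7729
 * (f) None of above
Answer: c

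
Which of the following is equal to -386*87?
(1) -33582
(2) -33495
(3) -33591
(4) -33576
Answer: 1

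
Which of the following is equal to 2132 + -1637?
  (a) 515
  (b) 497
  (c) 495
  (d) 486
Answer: c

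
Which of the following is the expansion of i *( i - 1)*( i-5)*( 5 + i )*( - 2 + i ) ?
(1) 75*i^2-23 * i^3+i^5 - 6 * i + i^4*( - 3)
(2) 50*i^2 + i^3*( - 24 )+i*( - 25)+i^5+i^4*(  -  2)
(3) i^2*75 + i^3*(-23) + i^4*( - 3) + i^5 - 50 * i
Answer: 3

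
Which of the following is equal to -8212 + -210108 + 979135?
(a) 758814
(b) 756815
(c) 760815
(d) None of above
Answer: c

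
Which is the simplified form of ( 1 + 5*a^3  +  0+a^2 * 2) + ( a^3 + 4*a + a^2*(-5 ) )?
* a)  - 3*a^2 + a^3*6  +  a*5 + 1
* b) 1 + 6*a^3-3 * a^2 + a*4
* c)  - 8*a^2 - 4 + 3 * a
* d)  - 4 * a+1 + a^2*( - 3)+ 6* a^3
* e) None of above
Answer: b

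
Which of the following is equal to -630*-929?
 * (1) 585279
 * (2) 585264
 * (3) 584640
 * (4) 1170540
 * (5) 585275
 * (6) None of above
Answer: 6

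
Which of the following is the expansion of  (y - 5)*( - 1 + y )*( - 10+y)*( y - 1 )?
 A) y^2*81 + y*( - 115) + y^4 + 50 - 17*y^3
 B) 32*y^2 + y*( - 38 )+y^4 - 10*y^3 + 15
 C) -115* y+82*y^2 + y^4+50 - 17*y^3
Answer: A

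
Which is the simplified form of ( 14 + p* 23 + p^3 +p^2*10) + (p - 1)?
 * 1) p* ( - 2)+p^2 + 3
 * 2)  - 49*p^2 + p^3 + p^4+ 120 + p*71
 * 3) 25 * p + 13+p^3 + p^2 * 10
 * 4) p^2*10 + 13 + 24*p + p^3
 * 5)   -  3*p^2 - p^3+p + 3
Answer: 4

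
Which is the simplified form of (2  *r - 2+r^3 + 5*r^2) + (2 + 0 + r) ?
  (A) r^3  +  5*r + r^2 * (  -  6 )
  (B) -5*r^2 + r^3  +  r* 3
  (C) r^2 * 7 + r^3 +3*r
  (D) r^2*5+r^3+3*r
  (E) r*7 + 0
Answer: D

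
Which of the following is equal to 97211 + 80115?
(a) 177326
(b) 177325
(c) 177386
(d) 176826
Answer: a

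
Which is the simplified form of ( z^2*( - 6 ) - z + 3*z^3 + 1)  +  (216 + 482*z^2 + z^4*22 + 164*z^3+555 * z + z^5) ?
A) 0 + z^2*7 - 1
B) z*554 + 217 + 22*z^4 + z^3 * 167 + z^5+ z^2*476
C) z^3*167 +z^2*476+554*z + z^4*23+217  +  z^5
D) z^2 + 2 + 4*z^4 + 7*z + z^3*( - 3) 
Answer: B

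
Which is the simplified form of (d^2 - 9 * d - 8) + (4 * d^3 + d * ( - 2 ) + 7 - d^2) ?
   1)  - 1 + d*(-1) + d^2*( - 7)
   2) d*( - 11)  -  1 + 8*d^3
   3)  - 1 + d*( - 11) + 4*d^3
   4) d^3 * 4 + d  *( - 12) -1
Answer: 3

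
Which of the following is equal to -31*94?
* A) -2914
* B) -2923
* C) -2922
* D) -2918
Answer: A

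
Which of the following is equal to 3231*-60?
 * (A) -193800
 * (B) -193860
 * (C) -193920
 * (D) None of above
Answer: B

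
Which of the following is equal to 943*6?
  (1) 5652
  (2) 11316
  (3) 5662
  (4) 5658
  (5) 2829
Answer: 4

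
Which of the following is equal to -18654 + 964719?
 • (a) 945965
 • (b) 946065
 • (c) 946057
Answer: b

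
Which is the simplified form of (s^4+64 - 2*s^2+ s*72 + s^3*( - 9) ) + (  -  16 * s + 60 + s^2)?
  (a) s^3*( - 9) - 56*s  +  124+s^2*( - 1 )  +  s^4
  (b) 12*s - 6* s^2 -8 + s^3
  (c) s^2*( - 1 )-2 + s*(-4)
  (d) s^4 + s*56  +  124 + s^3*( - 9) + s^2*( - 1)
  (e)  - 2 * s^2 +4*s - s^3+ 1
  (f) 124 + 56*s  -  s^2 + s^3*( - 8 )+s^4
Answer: d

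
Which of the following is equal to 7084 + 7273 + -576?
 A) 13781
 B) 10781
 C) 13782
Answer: A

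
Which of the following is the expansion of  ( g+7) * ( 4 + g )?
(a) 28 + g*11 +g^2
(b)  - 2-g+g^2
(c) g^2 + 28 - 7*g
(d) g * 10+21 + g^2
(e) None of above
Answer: a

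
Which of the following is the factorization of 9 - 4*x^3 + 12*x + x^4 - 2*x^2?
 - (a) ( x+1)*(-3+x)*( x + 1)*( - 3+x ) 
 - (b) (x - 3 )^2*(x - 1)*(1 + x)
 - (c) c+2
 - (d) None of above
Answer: a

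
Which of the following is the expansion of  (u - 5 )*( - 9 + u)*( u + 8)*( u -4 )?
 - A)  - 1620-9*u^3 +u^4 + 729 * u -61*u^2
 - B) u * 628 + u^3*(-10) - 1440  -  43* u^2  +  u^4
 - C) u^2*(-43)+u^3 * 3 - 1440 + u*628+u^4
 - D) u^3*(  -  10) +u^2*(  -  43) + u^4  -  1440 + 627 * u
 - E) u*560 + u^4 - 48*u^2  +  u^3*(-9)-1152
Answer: B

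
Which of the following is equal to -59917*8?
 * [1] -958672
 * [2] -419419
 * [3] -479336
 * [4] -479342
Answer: 3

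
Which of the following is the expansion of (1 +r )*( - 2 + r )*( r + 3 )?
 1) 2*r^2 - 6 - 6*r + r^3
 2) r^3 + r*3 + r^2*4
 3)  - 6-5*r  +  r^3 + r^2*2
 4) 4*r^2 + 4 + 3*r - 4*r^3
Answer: 3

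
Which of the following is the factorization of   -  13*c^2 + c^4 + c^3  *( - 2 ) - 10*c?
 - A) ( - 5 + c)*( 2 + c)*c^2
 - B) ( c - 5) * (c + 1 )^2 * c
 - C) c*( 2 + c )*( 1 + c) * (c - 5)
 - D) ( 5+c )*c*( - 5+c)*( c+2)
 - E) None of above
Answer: C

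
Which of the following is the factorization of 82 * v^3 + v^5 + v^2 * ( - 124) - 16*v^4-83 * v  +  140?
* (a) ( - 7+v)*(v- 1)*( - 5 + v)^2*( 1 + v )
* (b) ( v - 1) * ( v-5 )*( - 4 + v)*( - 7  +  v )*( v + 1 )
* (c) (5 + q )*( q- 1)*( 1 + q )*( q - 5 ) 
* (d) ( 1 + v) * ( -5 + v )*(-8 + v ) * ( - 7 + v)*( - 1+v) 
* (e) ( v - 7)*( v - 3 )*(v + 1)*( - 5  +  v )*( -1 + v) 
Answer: b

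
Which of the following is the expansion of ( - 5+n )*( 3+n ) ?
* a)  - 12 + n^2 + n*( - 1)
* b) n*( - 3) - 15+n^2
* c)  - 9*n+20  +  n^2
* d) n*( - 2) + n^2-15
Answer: d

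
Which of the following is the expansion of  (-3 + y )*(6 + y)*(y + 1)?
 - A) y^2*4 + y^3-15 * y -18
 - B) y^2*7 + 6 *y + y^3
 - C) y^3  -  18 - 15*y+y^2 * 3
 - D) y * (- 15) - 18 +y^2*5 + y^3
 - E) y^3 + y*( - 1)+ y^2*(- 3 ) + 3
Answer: A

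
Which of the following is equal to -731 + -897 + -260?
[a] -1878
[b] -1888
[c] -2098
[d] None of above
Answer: b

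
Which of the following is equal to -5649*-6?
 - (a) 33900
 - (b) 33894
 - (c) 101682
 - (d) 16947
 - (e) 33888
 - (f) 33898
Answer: b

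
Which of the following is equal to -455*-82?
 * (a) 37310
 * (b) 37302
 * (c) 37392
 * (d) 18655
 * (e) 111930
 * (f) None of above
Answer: a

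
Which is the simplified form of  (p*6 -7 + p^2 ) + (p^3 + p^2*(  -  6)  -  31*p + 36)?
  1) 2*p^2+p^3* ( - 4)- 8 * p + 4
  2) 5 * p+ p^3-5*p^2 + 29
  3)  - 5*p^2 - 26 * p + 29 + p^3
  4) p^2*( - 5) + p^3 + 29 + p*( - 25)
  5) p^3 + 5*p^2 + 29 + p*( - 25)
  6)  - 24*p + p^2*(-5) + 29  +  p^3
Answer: 4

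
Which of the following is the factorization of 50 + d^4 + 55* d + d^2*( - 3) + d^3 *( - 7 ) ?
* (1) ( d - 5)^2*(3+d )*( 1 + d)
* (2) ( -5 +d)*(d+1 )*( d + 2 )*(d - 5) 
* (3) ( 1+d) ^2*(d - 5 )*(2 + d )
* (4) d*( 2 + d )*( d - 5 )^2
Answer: 2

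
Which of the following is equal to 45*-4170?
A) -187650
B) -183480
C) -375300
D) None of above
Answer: A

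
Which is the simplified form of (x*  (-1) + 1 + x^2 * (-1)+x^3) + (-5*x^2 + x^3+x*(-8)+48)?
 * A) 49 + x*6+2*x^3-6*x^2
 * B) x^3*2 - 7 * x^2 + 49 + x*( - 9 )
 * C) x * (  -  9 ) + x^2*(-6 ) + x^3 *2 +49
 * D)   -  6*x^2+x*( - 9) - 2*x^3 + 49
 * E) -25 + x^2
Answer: C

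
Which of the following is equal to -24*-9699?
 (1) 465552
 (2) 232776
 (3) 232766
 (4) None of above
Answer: 2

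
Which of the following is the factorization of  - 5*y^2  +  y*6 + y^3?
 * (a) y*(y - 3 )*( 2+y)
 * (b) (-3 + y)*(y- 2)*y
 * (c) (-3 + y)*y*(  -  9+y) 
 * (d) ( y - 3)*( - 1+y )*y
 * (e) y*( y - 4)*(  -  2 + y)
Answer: b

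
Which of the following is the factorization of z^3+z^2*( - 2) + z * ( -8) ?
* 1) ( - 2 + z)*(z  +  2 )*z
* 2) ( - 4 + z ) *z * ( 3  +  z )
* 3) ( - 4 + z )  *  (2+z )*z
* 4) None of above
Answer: 3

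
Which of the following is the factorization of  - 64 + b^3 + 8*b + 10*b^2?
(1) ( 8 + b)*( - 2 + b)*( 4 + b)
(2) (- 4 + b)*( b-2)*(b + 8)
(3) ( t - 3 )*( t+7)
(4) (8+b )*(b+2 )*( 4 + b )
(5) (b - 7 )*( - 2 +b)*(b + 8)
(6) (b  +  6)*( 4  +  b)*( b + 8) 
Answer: 1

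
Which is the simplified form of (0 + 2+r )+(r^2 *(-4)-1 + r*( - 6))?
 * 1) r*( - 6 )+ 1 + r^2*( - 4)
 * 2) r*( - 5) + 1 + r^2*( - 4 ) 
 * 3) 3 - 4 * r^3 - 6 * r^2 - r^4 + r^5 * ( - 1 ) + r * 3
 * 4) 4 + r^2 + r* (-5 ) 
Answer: 2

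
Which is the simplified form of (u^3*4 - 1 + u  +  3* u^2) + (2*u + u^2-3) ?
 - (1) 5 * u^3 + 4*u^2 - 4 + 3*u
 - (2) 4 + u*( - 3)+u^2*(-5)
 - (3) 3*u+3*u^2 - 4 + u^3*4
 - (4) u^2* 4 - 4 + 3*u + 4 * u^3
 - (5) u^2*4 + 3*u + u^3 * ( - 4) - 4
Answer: 4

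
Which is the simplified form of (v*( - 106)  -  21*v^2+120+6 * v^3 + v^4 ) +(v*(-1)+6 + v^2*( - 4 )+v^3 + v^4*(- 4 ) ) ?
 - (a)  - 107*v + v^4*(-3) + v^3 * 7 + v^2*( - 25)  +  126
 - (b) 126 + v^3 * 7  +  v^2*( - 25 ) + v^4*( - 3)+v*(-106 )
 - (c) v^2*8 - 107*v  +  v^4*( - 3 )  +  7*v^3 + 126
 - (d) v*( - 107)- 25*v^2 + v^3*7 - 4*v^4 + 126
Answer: a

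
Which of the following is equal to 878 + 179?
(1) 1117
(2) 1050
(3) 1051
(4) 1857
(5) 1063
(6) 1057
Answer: 6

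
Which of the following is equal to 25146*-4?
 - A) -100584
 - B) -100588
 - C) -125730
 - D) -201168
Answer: A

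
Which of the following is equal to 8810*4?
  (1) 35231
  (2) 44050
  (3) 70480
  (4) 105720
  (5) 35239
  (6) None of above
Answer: 6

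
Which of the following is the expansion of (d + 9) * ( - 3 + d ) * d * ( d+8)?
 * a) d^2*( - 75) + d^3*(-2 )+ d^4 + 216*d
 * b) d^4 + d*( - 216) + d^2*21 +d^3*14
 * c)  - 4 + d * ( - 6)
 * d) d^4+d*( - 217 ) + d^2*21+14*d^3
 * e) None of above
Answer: b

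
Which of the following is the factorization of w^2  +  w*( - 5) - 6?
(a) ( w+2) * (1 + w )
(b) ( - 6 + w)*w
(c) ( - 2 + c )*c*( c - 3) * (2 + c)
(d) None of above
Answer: d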